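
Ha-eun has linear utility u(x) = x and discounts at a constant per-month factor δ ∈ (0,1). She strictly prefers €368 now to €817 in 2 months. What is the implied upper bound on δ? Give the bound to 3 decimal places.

The preference means 368 > δ^2·817.
So δ^2 < 368/817 = 0.45043; taking the square root of both positive sides preserves the inequality.
δ < 0.45043^(1/2) = 0.671.

δ < 0.671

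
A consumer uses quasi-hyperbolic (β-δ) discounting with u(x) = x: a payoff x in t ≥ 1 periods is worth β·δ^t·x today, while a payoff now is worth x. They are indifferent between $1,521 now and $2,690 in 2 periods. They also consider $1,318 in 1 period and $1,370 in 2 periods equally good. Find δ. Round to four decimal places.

From the later pair, β·δ^1·1318 = β·δ^2·1370; dividing through, δ = 1318/1370 = 0.96204.

δ ≈ 0.9620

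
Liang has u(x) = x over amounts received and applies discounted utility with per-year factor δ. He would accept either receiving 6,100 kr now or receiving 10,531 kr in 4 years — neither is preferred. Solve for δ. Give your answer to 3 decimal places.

The payoff in 4 years is discounted by δ^4, so u(6100) = δ^4·u(10531) and δ^4 = u(6100)/u(10531).
With u(x) = x: δ^4 = 6100/10531 = 0.57924.
So δ = 0.57924^(1/4) ≈ 0.872.

δ ≈ 0.872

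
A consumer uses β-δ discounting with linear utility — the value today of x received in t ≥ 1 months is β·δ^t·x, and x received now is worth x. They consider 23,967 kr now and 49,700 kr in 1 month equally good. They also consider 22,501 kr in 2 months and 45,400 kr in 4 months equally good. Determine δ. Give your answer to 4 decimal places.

From the later pair, β·δ^2·22501 = β·δ^4·45400; dividing through, δ^2 = 22501/45400 = 0.49562, so δ = 0.70400.

δ ≈ 0.7040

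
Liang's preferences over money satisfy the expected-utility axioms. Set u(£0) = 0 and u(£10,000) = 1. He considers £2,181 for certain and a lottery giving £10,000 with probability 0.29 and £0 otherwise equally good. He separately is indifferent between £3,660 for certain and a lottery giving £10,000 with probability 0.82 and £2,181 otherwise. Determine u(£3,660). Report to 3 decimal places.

The first gamble pins u(£2,181): it must equal 0.29·1 + 0.71·0 = 0.29.
The second indifference gives u(£3,660) = 0.82·u(£10,000) + 0.18·u(£2,181) = 0.82·1.00 + 0.18·0.29 = 0.8722.

0.872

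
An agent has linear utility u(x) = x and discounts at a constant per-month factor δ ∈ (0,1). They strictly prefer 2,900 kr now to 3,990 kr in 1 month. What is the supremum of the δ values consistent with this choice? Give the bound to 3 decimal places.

δ < 0.727

Under u(x) = x this choice says 2900 > δ·3990.
So δ < 2900/3990 = 0.72682.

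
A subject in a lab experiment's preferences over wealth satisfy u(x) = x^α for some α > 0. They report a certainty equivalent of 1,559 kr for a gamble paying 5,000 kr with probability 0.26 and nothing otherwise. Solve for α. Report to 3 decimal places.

The lottery's expected utility is 0.26·u(5000) + 0.74·u(0) = 0.26·5000^α (since u(0) = 0 for α > 0).
Setting u(1559) equal to that: 1559^α = 0.26·5000^α ⇒ (1559/5000)^α = 0.26.
α = ln(0.26) / ln(1559/5000) = -1.347074/-1.165393 ≈ 1.156.

α ≈ 1.156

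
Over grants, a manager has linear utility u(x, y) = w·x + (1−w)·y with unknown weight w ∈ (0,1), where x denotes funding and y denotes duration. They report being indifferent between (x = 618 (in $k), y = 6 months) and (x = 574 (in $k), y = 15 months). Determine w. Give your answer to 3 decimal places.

u(618,6) = u(574,15) means w·618 + (1−w)·6 = w·574 + (1−w)·15.
w·(618−574) = (1−w)·(15−6), i.e. w·44 = (1−w)·9.
So w/(1−w) = 9/44 = 0.2045, giving w = 9/(44+9) = 0.170.

w = 0.170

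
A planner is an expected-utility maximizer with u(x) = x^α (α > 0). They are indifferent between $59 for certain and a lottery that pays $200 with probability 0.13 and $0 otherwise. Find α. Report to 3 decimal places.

α ≈ 1.671

EU(lottery) = 0.13·200^α + 0.87·0 = 0.13·200^α.
Equating: 59^α = 0.13·200^α, i.e. 0.2950^α = 0.13.
Take logs: α = ln 0.13 / ln(59/200) ≈ 1.67124.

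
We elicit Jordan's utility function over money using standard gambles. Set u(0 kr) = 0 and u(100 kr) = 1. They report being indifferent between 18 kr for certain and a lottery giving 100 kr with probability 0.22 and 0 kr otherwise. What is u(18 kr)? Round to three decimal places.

The indifference gives u(18 kr) = 0.22·u(100 kr) + 0.78·u(0 kr) = 0.22·1 + 0.78·0 = 0.22.

0.220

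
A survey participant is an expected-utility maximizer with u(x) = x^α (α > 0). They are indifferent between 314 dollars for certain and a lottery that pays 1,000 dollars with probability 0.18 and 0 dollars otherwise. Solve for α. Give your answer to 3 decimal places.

EU(lottery) = 0.18·1000^α + 0.82·0 = 0.18·1000^α.
Indifference: 314^α = 0.18·1000^α, so (314/1000)^α = 0.18.
Take logs: α = ln 0.18 / ln(314/1000) ≈ 1.48036.

α ≈ 1.480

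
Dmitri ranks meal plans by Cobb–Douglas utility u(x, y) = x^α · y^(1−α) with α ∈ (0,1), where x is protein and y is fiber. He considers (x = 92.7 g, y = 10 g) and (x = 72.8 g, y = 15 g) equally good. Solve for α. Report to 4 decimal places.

Set the two utilities equal: 92.7^α·10^(1−α) = 72.8^α·15^(1−α).
Rearrange to (92.7/72.8)^α = (15/10)^(1−α) and take logs: α·0.2416525 = (1−α)·0.4054651.
Thus α·(0.6471176) = 0.4054651, so α = 0.4054651/0.6471176 ≈ 0.6266.

α ≈ 0.6266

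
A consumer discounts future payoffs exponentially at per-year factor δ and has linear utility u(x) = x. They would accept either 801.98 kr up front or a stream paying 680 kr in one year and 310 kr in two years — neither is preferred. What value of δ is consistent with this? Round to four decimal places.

δ ≈ 0.8500

Equating present values: 801.98 = 680δ + 310δ².
That is, 310δ² + 680δ − 801.98 = 0, a quadratic in δ.
δ = (−680 + √(680² + 4·310·801.98)) / (2·310) = (−680 + √1456855.20) / 620 ≈ 0.8500.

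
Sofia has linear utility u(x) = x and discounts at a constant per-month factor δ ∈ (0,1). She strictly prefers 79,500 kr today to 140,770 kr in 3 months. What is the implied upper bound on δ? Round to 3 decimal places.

δ < 0.827

Under u(x) = x this choice says 79500 > δ^3·140770.
Hence δ^3 < 79500/140770 = 0.56475, and x ↦ x^(1/3) is increasing on (0,∞).
δ < (79500/140770)^(1/3) ≈ 0.827.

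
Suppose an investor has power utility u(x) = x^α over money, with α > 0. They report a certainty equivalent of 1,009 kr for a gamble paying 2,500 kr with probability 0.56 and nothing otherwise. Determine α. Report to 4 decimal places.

Since u(0) = 0, the lottery's EU is 0.56·2500^α.
Setting u(1009) equal to that: 1009^α = 0.56·2500^α ⇒ (1009/2500)^α = 0.56.
α = ln(0.56) / ln(1009/2500) = -0.5798185/-0.9073310 ≈ 0.6390.

α ≈ 0.6390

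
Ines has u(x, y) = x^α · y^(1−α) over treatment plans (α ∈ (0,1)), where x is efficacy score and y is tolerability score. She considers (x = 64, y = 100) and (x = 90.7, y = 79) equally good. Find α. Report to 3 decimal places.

Set the two utilities equal: 64^α·100^(1−α) = 90.7^α·79^(1−α).
Taking logs: α·ln 64 + (1−α)·ln 100 = α·ln 90.7 + (1−α)·ln 79, i.e. α·-0.348674 = (1−α)·-0.235722.
With A = -0.348674 and B = -0.235722: α·A = (1−α)·B, so α = B/(A+B) = -0.235722/-0.584396 ≈ 0.403.

α ≈ 0.403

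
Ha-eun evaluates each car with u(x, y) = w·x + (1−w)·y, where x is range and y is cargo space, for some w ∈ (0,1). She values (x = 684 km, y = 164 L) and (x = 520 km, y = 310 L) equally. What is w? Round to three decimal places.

w = 0.471

Equating utilities: w·684 + (1−w)·164 = w·520 + (1−w)·310.
Rearranging, 164·w − 146·(1−w) = 0.
The marginal rate of substitution is 146/164, so w = 146/(164+146) = 0.471.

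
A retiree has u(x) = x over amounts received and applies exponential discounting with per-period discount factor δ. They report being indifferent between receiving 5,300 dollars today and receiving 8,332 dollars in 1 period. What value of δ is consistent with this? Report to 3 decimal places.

Indifference means u(5300) = δ · u(8332), so δ = u(5300)/u(8332).
With u(x) = x: δ = 5300/8332 = 0.63610.

δ ≈ 0.636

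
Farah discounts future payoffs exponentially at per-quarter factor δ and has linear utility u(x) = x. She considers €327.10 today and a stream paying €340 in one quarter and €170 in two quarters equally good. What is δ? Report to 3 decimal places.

δ ≈ 0.710

Equating present values: 327.10 = 340δ + 170δ².
So 170δ² + 340δ − 327.10 = 0.
The positive root is δ = [−340 + √(340² + 4·170·327.10)] / (2·170) = (−340 + 581.402)/340 ≈ 0.710.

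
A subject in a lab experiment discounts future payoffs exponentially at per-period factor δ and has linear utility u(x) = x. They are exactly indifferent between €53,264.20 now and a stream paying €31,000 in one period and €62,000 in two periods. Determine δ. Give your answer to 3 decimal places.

Present value of the stream is 31000·δ + 62000·δ². Indifference gives 31000δ + 62000δ² = 53264.20.
Rearranged: 62000δ² + 31000δ − 53264.20 = 0.
δ = (−31000 + √(31000² + 4·62000·53264.20)) / (2·62000) = (−31000 + √14170521600.00) / 124000 ≈ 0.710.

δ ≈ 0.710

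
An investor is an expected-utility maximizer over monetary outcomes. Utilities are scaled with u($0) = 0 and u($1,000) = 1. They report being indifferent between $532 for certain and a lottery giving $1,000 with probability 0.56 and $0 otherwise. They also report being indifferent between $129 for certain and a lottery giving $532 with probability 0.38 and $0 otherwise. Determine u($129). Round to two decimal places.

0.21

The first gamble pins u($532): it must equal 0.56·1 + 0.44·0 = 0.56.
Then u($129) = 0.38·u($532) + 0.62·u($0) = 0.38·0.56 + 0.62·0.00 = 0.2128.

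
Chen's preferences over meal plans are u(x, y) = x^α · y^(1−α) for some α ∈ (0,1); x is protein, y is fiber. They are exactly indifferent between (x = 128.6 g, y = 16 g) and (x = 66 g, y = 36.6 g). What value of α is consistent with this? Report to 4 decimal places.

Indifference: 128.6^α · 16^(1−α) = 66^α · 36.6^(1−α).
Rearrange to (128.6/66)^α = (36.6/16)^(1−α) and take logs: α·0.6670521 = (1−α)·0.8274595.
With A = 0.6670521 and B = 0.8274595: α·A = (1−α)·B, so α = B/(A+B) = 0.8274595/1.4945116 ≈ 0.5537.

α ≈ 0.5537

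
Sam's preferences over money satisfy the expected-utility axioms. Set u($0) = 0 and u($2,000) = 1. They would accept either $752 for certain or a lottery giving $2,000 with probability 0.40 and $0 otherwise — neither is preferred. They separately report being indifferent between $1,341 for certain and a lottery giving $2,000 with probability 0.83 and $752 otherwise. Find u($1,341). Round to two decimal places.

0.90

The first gamble pins u($752): it must equal 0.40·1 + 0.60·0 = 0.40.
The second indifference gives u($1,341) = 0.83·u($2,000) + 0.17·u($752) = 0.83·1.00 + 0.17·0.40 = 0.8980.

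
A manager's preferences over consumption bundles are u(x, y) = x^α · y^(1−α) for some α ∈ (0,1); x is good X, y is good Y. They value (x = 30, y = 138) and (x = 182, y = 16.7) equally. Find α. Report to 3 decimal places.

α ≈ 0.539

Set the two utilities equal: 30^α·138^(1−α) = 182^α·16.7^(1−α).
(30/182)^α = (16.7/138)^(1−α); take logs: α·ln(30/182) = (1−α)·ln(16.7/138), i.e. α·-1.802809 = (1−α)·-2.111845.
Thus α·(-3.914654) = -2.111845, so α = -2.111845/-3.914654 ≈ 0.539.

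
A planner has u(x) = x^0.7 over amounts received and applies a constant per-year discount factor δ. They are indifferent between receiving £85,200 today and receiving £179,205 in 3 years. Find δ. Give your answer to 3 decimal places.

Equating discounted utilities: u(85200) = δ^3·u(179205) ⇒ δ^3 = u(85200)/u(179205).
Since u(x) = x^0.7, δ^3 = (85200/179205)^0.7 = 0.47543^0.7 = 0.59424.
Taking the cube root: δ = 0.59424^(1/3) ≈ 0.841.

δ ≈ 0.841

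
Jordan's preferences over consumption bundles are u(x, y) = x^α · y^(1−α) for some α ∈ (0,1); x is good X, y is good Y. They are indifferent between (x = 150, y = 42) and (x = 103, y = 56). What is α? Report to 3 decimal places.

α ≈ 0.434

Set the two utilities equal: 150^α·42^(1−α) = 103^α·56^(1−α).
Rearrange to (150/103)^α = (56/42)^(1−α) and take logs: α·0.375906 = (1−α)·0.287682.
With A = 0.375906 and B = 0.287682: α·A = (1−α)·B, so α = B/(A+B) = 0.287682/0.663588 ≈ 0.434.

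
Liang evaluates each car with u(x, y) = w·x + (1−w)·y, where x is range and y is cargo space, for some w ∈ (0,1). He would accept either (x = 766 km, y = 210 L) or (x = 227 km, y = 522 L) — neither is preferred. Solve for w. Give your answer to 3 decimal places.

w = 0.367

u(766,210) = u(227,522) means w·766 + (1−w)·210 = w·227 + (1−w)·522.
w·(766−227) = (1−w)·(522−210), i.e. w·539 = (1−w)·312.
The marginal rate of substitution is 312/539, so w = 312/(539+312) = 0.367.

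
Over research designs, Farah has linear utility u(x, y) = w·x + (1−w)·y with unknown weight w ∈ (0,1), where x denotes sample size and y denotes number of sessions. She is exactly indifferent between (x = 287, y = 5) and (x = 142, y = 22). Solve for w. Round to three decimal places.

Equating utilities: w·287 + (1−w)·5 = w·142 + (1−w)·22.
Collecting terms: w·145 = (1−w)·17.
The marginal rate of substitution is 17/145, so w = 17/(145+17) = 0.105.

w = 0.105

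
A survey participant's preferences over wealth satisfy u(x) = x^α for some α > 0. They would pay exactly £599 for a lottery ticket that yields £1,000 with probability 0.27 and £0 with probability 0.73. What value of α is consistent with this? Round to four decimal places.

α ≈ 2.5548

Since u(0) = 0, the lottery's EU is 0.27·1000^α.
Setting u(599) equal to that: 599^α = 0.27·1000^α ⇒ (599/1000)^α = 0.27.
Taking logs: α·ln(599/1000) = ln(0.27), so α = -1.3093333 / -0.5124937 ≈ 2.5548.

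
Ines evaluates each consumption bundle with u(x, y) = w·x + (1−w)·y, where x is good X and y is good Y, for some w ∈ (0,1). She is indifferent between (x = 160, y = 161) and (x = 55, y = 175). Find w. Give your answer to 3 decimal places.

w = 0.118

Equating utilities: w·160 + (1−w)·161 = w·55 + (1−w)·175.
w·(160−55) = (1−w)·(175−161), i.e. w·105 = (1−w)·14.
So w/(1−w) = 14/105 = 0.1333, giving w = 14/(105+14) = 0.118.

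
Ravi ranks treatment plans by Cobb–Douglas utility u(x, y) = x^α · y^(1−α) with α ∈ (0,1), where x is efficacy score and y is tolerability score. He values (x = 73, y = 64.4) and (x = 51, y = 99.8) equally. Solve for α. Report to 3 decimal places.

The Cobb–Douglas utilities coincide, so 73^α·64.4^(1−α) = 51^α·99.8^(1−α).
Taking logs: α·ln 73 + (1−α)·ln 64.4 = α·ln 51 + (1−α)·ln 99.8, i.e. α·0.358634 = (1−α)·0.438055.
Thus α·(0.796689) = 0.438055, so α = 0.438055/0.796689 ≈ 0.550.

α ≈ 0.550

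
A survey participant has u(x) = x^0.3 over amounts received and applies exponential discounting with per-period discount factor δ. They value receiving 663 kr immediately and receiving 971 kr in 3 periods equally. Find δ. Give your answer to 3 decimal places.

The payoff in 3 periods is discounted by δ^3, so u(663) = δ^3·u(971) and δ^3 = u(663)/u(971).
Since u(x) = x^0.3, δ^3 = (663/971)^0.3 = 0.68280^0.3 = 0.89184.
Taking the cube root: δ = 0.89184^(1/3) ≈ 0.963.

δ ≈ 0.963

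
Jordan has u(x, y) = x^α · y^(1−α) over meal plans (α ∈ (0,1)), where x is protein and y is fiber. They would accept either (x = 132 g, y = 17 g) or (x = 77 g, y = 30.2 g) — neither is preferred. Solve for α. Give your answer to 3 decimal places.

The Cobb–Douglas utilities coincide, so 132^α·17^(1−α) = 77^α·30.2^(1−α).
Taking logs: α·ln 132 + (1−α)·ln 17 = α·ln 77 + (1−α)·ln 30.2, i.e. α·0.538997 = (1−α)·0.574629.
Thus α·(1.113626) = 0.574629, so α = 0.574629/1.113626 ≈ 0.516.

α ≈ 0.516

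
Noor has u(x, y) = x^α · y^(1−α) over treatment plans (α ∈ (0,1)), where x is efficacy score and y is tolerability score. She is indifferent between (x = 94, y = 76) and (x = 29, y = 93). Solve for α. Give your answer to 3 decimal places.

α ≈ 0.147

The Cobb–Douglas utilities coincide, so 94^α·76^(1−α) = 29^α·93^(1−α).
Taking logs: α·ln 94 + (1−α)·ln 76 = α·ln 29 + (1−α)·ln 93, i.e. α·1.175999 = (1−α)·0.201866.
With A = 1.175999 and B = 0.201866: α·A = (1−α)·B, so α = B/(A+B) = 0.201866/1.377865 ≈ 0.147.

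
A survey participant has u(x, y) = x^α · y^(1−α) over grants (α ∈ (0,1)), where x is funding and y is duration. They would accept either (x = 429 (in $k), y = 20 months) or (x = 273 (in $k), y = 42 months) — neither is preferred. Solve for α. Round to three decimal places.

Indifference: 429^α · 20^(1−α) = 273^α · 42^(1−α).
(429/273)^α = (42/20)^(1−α); take logs: α·ln(429/273) = (1−α)·ln(42/20), i.e. α·0.451985 = (1−α)·0.741937.
So α/(1−α) = (0.741937)/(0.451985) = 1.641508, and α = 1.641508/2.641508 ≈ 0.621.

α ≈ 0.621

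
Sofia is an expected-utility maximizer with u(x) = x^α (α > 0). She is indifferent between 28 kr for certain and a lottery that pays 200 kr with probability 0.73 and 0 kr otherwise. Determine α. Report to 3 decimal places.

The lottery's expected utility is 0.73·u(200) + 0.27·u(0) = 0.73·200^α (since u(0) = 0 for α > 0).
Indifference: 28^α = 0.73·200^α, so (28/200)^α = 0.73.
Taking logs: α·ln(28/200) = ln(0.73), so α = -0.314711 / -1.966113 ≈ 0.160.

α ≈ 0.160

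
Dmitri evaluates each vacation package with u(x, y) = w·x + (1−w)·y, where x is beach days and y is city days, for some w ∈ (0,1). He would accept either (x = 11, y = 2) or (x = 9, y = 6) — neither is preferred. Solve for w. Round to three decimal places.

w = 0.667

u(11,2) = u(9,6) means w·11 + (1−w)·2 = w·9 + (1−w)·6.
Rearranging, 2·w − 4·(1−w) = 0.
The marginal rate of substitution is 4/2, so w = 4/(2+4) = 0.667.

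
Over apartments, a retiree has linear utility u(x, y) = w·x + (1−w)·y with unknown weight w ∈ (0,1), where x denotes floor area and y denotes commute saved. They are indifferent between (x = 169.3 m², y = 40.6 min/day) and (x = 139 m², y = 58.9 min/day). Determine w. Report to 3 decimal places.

w = 0.377

Indifference: w·169.3 + (1−w)·40.6 = w·139 + (1−w)·58.9.
Collecting terms: w·30.3 = (1−w)·18.3.
So w/(1−w) = 18.3/30.3 = 0.6040, giving w = 18.3/(30.3+18.3) = 0.377.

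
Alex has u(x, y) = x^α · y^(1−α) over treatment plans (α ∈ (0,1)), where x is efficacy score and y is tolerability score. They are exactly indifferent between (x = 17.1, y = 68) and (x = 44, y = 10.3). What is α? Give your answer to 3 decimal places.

α ≈ 0.666

Indifference: 17.1^α · 68^(1−α) = 44^α · 10.3^(1−α).
Rearrange to (17.1/44)^α = (10.3/68)^(1−α) and take logs: α·-0.945111 = (1−α)·-1.887364.
Thus α·(-2.832475) = -1.887364, so α = -1.887364/-2.832475 ≈ 0.666.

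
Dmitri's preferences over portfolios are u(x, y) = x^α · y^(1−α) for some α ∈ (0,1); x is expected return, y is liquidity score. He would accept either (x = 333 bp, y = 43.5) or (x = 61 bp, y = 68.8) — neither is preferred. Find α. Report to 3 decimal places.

Set the two utilities equal: 333^α·43.5^(1−α) = 61^α·68.8^(1−α).
Taking logs: α·ln 333 + (1−α)·ln 43.5 = α·ln 61 + (1−α)·ln 68.8, i.e. α·1.697269 = (1−α)·0.458443.
With A = 1.697269 and B = 0.458443: α·A = (1−α)·B, so α = B/(A+B) = 0.458443/2.155712 ≈ 0.213.

α ≈ 0.213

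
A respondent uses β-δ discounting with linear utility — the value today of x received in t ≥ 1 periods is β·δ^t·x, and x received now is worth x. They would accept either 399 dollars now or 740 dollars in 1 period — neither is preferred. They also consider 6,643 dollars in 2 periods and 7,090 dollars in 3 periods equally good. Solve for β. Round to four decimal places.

β ≈ 0.5755

The second indifference involves only future payoffs, so β cancels: β·δ^2·6643 = β·δ^3·7090, giving δ = 6643/7090 = 0.93695.
Now use the now-vs-future pair: 399 = β·δ·740 gives β = 399/(0.93695·740) ≈ 0.5755.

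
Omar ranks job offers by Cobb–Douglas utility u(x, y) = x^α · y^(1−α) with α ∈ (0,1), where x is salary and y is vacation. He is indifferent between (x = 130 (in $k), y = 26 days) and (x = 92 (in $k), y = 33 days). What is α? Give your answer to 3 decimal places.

α ≈ 0.408

Indifference: 130^α · 26^(1−α) = 92^α · 33^(1−α).
Rearrange to (130/92)^α = (33/26)^(1−α) and take logs: α·0.345746 = (1−α)·0.238411.
So α/(1−α) = (0.238411)/(0.345746) = 0.689555, and α = 0.689555/1.689555 ≈ 0.408.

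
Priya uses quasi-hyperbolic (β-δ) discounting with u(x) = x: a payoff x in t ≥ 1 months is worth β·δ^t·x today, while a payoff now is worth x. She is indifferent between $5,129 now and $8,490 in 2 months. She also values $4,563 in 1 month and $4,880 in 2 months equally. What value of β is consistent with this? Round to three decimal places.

Both payoffs in the second observation are in the future, so β drops out: δ^1·4563 = δ^2·4880 ⇒ δ = 4563/4880 = 0.93504.
The first indifference: 5129 = β·δ^2·8490, so β = 5129/(δ^2·8490) = 5129/(0.87430·8490) ≈ 0.691.

β ≈ 0.691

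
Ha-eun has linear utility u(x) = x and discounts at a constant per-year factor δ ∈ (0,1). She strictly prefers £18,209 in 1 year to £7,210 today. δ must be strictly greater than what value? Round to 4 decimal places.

Under u(x) = x this choice says 7210 < δ·18209.
Dividing through by 18209 gives δ > 0.39596.

δ > 0.3960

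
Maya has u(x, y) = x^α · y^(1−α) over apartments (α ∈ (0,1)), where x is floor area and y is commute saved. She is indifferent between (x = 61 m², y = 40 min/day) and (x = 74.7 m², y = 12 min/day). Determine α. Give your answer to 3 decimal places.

α ≈ 0.856

The Cobb–Douglas utilities coincide, so 61^α·40^(1−α) = 74.7^α·12^(1−α).
Taking logs: α·ln 61 + (1−α)·ln 40 = α·ln 74.7 + (1−α)·ln 12, i.e. α·-0.202606 = (1−α)·-1.203973.
So α/(1−α) = (-1.203973)/(-0.202606) = 5.942435, and α = 5.942435/6.942435 ≈ 0.856.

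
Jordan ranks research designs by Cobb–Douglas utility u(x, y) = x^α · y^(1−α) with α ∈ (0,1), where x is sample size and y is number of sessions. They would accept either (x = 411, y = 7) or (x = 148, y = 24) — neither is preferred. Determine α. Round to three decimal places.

α ≈ 0.547

Indifference: 411^α · 7^(1−α) = 148^α · 24^(1−α).
(411/148)^α = (24/7)^(1−α); take logs: α·ln(411/148) = (1−α)·ln(24/7), i.e. α·1.021381 = (1−α)·1.232144.
With A = 1.021381 and B = 1.232144: α·A = (1−α)·B, so α = B/(A+B) = 1.232144/2.253525 ≈ 0.547.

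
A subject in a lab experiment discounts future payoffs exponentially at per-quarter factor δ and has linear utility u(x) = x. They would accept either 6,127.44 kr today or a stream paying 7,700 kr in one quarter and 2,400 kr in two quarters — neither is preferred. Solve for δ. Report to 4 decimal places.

δ ≈ 0.6600

Present value of the stream is 7700·δ + 2400·δ². Indifference gives 7700δ + 2400δ² = 6127.44.
Rearranged: 2400δ² + 7700δ − 6127.44 = 0.
δ = (−7700 + √(7700² + 4·2400·6127.44)) / (2·2400) = (−7700 + √118113424.00) / 4800 ≈ 0.6600.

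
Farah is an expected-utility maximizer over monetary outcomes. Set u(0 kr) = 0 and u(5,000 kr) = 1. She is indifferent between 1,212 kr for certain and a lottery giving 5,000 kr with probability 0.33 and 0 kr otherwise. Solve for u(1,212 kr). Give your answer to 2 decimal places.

The indifference gives u(1,212 kr) = 0.33·u(5,000 kr) + 0.67·u(0 kr) = 0.33·1 + 0.67·0 = 0.33.

0.33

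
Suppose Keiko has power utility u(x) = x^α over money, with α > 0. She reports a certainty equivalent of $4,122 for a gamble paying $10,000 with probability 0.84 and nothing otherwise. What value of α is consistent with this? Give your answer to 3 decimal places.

Since u(0) = 0, the lottery's EU is 0.84·10000^α.
Setting u(4122) equal to that: 4122^α = 0.84·10000^α ⇒ (4122/10000)^α = 0.84.
α = ln(0.84) / ln(4122/10000) = -0.174353/-0.886247 ≈ 0.197.

α ≈ 0.197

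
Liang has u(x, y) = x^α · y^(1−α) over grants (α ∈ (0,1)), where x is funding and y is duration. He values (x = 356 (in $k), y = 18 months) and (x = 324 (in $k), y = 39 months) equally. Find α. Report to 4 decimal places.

α ≈ 0.8914

Indifference: 356^α · 18^(1−α) = 324^α · 39^(1−α).
Rearrange to (356/324)^α = (39/18)^(1−α) and take logs: α·0.0941872 = (1−α)·0.7731899.
Thus α·(0.8673771) = 0.7731899, so α = 0.7731899/0.8673771 ≈ 0.8914.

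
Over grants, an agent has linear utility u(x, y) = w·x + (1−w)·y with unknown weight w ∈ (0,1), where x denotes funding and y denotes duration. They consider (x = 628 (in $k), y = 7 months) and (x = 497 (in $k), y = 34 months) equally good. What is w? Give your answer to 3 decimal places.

Indifference: w·628 + (1−w)·7 = w·497 + (1−w)·34.
w·(628−497) = (1−w)·(34−7), i.e. w·131 = (1−w)·27.
So w/(1−w) = 27/131 = 0.2061, giving w = 27/(131+27) = 0.171.

w = 0.171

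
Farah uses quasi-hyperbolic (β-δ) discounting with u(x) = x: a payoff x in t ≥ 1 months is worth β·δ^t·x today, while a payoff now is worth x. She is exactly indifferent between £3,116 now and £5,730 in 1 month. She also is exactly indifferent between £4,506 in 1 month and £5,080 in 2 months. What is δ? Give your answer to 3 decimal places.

δ ≈ 0.887

The second indifference involves only future payoffs, so β cancels: β·δ^1·4506 = β·δ^2·5080, giving δ = 4506/5080 = 0.88701.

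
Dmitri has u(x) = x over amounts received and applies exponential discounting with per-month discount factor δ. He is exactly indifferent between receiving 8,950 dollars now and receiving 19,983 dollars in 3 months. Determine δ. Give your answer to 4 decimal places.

Indifference means u(8950) = δ^3 · u(19983), so δ^3 = u(8950)/u(19983).
With u(x) = x: δ^3 = 8950/19983 = 0.44788.
So δ = 0.44788^(1/3) ≈ 0.7651.

δ ≈ 0.7651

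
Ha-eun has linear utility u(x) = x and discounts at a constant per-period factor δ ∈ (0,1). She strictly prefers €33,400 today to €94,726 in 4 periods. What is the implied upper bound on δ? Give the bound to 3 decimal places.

δ < 0.771

Comparing present values: 33400 > δ^4·94726.
So δ^4 < 33400/94726 = 0.35260; taking the 4th root of both positive sides preserves the inequality.
δ < 0.35260^(1/4) = 0.771.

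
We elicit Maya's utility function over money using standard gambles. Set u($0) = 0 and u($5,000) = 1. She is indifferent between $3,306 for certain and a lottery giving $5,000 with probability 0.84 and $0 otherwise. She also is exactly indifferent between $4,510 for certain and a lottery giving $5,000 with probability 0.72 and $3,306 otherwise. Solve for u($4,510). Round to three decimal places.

0.955

The first gamble pins u($3,306): it must equal 0.84·1 + 0.16·0 = 0.84.
Then u($4,510) = 0.72·u($5,000) + 0.28·u($3,306) = 0.72·1.00 + 0.28·0.84 = 0.9552.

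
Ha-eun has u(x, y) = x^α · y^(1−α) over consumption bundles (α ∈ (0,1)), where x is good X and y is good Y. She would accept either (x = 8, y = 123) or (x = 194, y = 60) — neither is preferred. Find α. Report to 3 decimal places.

α ≈ 0.184

Indifference: 8^α · 123^(1−α) = 194^α · 60^(1−α).
Rearrange to (8/194)^α = (60/123)^(1−α) and take logs: α·-3.188417 = (1−α)·-0.717840.
With A = -3.188417 and B = -0.717840: α·A = (1−α)·B, so α = B/(A+B) = -0.717840/-3.906257 ≈ 0.184.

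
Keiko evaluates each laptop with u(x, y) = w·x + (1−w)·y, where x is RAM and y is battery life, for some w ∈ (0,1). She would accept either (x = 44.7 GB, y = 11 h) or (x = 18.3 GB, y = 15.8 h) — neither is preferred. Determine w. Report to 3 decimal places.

w = 0.154

u(44.7,11) = u(18.3,15.8) means w·44.7 + (1−w)·11 = w·18.3 + (1−w)·15.8.
w·(44.7−18.3) = (1−w)·(15.8−11), i.e. w·26.4 = (1−w)·4.8.
The marginal rate of substitution is 4.8/26.4, so w = 4.8/(26.4+4.8) = 0.154.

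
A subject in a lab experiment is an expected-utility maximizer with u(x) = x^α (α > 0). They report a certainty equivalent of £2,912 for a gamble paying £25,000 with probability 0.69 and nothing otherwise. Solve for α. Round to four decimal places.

α ≈ 0.1726

Since u(0) = 0, the lottery's EU is 0.69·25000^α.
Setting u(2912) equal to that: 2912^α = 0.69·25000^α ⇒ (2912/25000)^α = 0.69.
α = ln(0.69) / ln(2912/25000) = -0.3710637/-2.1500357 ≈ 0.1726.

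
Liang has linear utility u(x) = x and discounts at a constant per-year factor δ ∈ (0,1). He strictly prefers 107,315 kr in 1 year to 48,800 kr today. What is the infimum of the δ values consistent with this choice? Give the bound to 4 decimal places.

Under u(x) = x this choice says 48800 < δ·107315.
So δ > 48800/107315 = 0.45474.

δ > 0.4547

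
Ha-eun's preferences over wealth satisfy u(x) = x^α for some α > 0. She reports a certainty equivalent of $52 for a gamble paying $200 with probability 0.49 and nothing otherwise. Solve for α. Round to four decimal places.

The lottery's expected utility is 0.49·u(200) + 0.51·u(0) = 0.49·200^α (since u(0) = 0 for α > 0).
Setting u(52) equal to that: 52^α = 0.49·200^α ⇒ (52/200)^α = 0.49.
Take logs: α = ln 0.49 / ln(52/200) ≈ 0.529555.

α ≈ 0.5296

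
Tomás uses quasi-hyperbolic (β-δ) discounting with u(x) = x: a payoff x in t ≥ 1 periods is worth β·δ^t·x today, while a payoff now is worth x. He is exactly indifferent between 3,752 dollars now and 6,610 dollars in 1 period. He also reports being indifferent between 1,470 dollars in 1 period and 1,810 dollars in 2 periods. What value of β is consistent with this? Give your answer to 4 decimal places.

The second indifference involves only future payoffs, so β cancels: β·δ^1·1470 = β·δ^2·1810, giving δ = 1470/1810 = 0.81215.
Substituting δ into 3752 = β·δ·6610: β = 3752/(5368.343) ≈ 0.6989.

β ≈ 0.6989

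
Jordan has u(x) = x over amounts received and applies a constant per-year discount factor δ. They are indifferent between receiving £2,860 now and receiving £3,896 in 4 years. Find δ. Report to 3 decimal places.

δ ≈ 0.926

Indifference means u(2860) = δ^4 · u(3896), so δ^4 = u(2860)/u(3896).
With u(x) = x: δ^4 = 2860/3896 = 0.73409.
Taking the 4th root: δ = 0.73409^(1/4) ≈ 0.926.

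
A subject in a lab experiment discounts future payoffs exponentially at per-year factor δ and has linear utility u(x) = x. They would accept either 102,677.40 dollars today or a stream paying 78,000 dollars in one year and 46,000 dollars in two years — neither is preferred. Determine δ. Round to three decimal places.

The stream is worth 78000δ + 46000δ² today, so 78000δ + 46000δ² = 102677.40.
Rearranged: 46000δ² + 78000δ − 102677.40 = 0.
The positive root is δ = [−78000 + √(78000² + 4·46000·102677.40)] / (2·46000) = (−78000 + 158040.000)/92000 ≈ 0.870.

δ ≈ 0.870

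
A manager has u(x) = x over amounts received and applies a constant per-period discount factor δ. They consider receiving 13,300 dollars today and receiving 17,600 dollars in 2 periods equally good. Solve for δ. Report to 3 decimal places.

δ ≈ 0.869

Equating discounted utilities: u(13300) = δ^2·u(17600) ⇒ δ^2 = u(13300)/u(17600).
With u(x) = x: δ^2 = 13300/17600 = 0.75568.
Taking the square root: δ = 0.75568^(1/2) ≈ 0.869.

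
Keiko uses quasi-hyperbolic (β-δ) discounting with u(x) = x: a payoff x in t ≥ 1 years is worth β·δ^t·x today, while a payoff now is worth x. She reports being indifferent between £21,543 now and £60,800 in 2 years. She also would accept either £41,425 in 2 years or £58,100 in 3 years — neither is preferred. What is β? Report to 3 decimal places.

β ≈ 0.697

From the later pair, β·δ^2·41425 = β·δ^3·58100; dividing through, δ = 41425/58100 = 0.71299.
Now use the now-vs-future pair: 21543 = β·δ^2·60800 gives β = 21543/(0.50836·60800) ≈ 0.697.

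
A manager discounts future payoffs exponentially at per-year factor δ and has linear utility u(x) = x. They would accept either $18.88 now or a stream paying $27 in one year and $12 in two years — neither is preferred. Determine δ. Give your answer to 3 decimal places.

δ ≈ 0.560

Equating present values: 18.88 = 27δ + 12δ².
So 12δ² + 27δ − 18.88 = 0.
δ = (−27 + √(27² + 4·12·18.88)) / (2·12) = (−27 + √1635.24) / 24 ≈ 0.560.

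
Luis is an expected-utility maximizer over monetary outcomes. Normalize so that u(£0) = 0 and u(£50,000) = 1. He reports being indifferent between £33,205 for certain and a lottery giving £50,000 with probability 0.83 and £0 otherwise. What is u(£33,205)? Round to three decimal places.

0.830

The indifference gives u(£33,205) = 0.83·u(£50,000) + 0.17·u(£0) = 0.83·1 + 0.17·0 = 0.83.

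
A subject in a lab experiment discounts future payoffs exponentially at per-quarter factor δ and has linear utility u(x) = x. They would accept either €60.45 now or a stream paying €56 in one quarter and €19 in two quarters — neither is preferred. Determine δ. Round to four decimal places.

Equating present values: 60.45 = 56δ + 19δ².
That is, 19δ² + 56δ − 60.45 = 0, a quadratic in δ.
By the quadratic formula (taking the positive root), δ = (−56 + √7730.20) / 38 ≈ 0.8400.

δ ≈ 0.8400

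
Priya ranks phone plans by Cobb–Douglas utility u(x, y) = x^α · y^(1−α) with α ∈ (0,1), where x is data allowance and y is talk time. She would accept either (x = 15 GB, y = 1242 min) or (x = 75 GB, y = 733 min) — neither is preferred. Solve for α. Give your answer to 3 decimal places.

α ≈ 0.247

Set the two utilities equal: 15^α·1242^(1−α) = 75^α·733^(1−α).
Rearrange to (15/75)^α = (733/1242)^(1−α) and take logs: α·-1.609438 = (1−α)·-0.527333.
Thus α·(-2.136771) = -0.527333, so α = -0.527333/-2.136771 ≈ 0.247.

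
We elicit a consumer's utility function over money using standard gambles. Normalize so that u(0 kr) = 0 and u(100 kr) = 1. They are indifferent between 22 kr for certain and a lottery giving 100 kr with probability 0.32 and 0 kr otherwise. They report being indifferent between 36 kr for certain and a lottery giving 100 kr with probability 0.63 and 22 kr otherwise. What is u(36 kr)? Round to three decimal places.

First, u(22 kr) = 0.32·u(100 kr) + 0.68·u(0 kr) = 0.32.
The second indifference gives u(36 kr) = 0.63·u(100 kr) + 0.37·u(22 kr) = 0.63·1.00 + 0.37·0.32 = 0.7484.

0.748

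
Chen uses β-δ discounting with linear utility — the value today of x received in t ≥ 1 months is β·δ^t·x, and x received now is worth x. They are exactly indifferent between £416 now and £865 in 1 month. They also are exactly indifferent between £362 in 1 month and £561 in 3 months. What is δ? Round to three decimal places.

The second indifference involves only future payoffs, so β cancels: β·δ^1·362 = β·δ^3·561, giving δ^2 = 362/561 = 0.64528, so δ = 0.80329.

δ ≈ 0.803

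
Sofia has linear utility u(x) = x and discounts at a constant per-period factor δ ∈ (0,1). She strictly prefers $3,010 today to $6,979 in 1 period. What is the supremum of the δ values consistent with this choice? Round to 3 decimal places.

δ < 0.431

Comparing present values: 3010 > δ·6979.
Dividing through by 6979 gives δ < 0.43129.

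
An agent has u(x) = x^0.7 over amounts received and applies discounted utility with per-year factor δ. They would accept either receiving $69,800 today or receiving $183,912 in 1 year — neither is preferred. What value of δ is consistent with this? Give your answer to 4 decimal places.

The payoff in 1 year is discounted by δ, so u(69800) = δ·u(183912) and δ = u(69800)/u(183912).
With u(x) = x^0.7: δ = 69800^0.7/183912^0.7 = (69800/183912)^0.7 = 0.50754.

δ ≈ 0.5075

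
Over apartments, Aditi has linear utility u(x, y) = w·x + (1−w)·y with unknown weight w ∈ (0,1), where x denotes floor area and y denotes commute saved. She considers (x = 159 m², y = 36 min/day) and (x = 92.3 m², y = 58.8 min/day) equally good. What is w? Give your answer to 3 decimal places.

w = 0.255

u(159,36) = u(92.3,58.8) means w·159 + (1−w)·36 = w·92.3 + (1−w)·58.8.
Rearranging, 66.7·w − 22.8·(1−w) = 0.
Hence w = 22.8/(66.7+22.8) = 22.8/89.5 = 0.255.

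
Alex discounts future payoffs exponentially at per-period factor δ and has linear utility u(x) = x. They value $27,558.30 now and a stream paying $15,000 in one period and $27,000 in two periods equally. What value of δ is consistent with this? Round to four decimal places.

δ ≈ 0.7700

Equating present values: 27558.30 = 15000δ + 27000δ².
So 27000δ² + 15000δ − 27558.30 = 0.
δ = (−15000 + √(15000² + 4·27000·27558.30)) / (2·27000) = (−15000 + √3201296400.00) / 54000 ≈ 0.7700.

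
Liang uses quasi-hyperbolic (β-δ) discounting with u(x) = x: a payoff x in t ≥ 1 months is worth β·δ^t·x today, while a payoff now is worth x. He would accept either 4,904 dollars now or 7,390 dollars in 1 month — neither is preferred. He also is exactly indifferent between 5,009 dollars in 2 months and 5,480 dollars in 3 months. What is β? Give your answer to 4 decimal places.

β ≈ 0.7260

The second indifference involves only future payoffs, so β cancels: β·δ^2·5009 = β·δ^3·5480, giving δ = 5009/5480 = 0.91405.
The first indifference: 4904 = β·δ·7390, so β = 4904/(δ·7390) = 4904/(0.91405·7390) ≈ 0.7260.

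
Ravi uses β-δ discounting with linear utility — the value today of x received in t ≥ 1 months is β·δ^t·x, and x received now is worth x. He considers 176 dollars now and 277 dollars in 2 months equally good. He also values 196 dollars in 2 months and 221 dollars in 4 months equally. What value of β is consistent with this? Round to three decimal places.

The second indifference involves only future payoffs, so β cancels: β·δ^2·196 = β·δ^4·221, giving δ^2 = 196/221 = 0.88688, so δ = 0.94174.
Substituting δ into 176 = β·δ^2·277: β = 176/(245.665) ≈ 0.716.

β ≈ 0.716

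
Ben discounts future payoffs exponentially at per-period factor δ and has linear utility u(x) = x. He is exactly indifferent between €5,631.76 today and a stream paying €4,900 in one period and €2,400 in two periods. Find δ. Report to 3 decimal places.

δ ≈ 0.820

Equating present values: 5631.76 = 4900δ + 2400δ².
So 2400δ² + 4900δ − 5631.76 = 0.
δ = (−4900 + √(4900² + 4·2400·5631.76)) / (2·2400) = (−4900 + √78074896.00) / 4800 ≈ 0.820.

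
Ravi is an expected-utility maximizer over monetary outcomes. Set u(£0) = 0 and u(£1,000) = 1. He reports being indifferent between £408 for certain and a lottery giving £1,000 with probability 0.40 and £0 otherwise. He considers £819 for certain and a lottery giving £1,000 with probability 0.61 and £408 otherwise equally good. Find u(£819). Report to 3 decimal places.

0.766

From the first indifference, u(£408) = 0.40·u(£1,000) + 0.60·u(£0) = 0.40·1 + 0.60·0 = 0.40.
Then u(£819) = 0.61·u(£1,000) + 0.39·u(£408) = 0.61·1.00 + 0.39·0.40 = 0.7660.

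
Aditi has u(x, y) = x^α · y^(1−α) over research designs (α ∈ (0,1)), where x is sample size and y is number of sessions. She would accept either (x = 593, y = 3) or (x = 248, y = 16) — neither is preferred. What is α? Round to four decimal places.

α ≈ 0.6576

The Cobb–Douglas utilities coincide, so 593^α·3^(1−α) = 248^α·16^(1−α).
Rearrange to (593/248)^α = (16/3)^(1−α) and take logs: α·0.8717657 = (1−α)·1.6739764.
With A = 0.8717657 and B = 1.6739764: α·A = (1−α)·B, so α = B/(A+B) = 1.6739764/2.5457421 ≈ 0.6576.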